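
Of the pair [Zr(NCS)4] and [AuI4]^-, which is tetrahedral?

For [Zr(NCS)4]: Each isothiocyanate is −1; balancing the 0 overall charge requires Zr(IV). Zr sits in group 4, so the d-electron count is 4 − 4 = 0. A d⁰ ion has no crystal-field stabilisation preference between square planar and tetrahedral, so four ligands adopt the sterically favoured tetrahedral geometry. → tetrahedral.
For [AuI4]^-: Each iodide is −1; balancing the −1 overall charge requires Au(III). Au sits in group 11, so the d-electron count is 11 − 3 = 8. A 5d d⁸ ion has a large crystal-field splitting; square planar leaves the high-energy d_{x²−y²} orbital empty and maximises CFSE. → square planar.

[Zr(NCS)4]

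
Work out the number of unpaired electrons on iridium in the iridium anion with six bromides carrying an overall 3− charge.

Each bromide is −1; balancing the −3 overall charge requires Ir(III).
Ir sits in group 9, so the d-electron count is 9 − 3 = 6.
The spin state decides the count: a 5d ion has a large Δₒ and is invariably low-spin.
An octahedral low-spin d⁶ ion is t₂g⁶e_g⁰, giving 0 unpaired electrons.

0 unpaired electrons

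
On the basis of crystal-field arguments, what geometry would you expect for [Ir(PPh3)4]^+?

square planar

Summing ligand charges against the +1 overall charge gives an oxidation state of +1 for iridium.
Group 9 minus oxidation state 1 gives a d⁸ configuration.
With 4 monodentate ligands the coordination number is 4.
A 5d d⁸ ion has a large crystal-field splitting; square planar leaves the high-energy d_{x²−y²} orbital empty and maximises CFSE.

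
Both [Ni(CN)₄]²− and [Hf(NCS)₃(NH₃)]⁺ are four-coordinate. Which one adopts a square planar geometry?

[Ni(CN)₄]²−

For [Ni(CN)₄]²−: Summing ligand charges against the −2 overall charge gives an oxidation state of +2 for nickel. Nickel is a group-10 element; Ni(II) is therefore d⁸. Cyanide is a strong-field ligand (high in the spectrochemical series). A 3d d⁸ ion with strong-field ligands gains enough CFSE to favour square planar over tetrahedral. → square planar.
For [Hf(NCS)₃(NH₃)]⁺: Ligand charges: each isothiocyanate is −1; ammonia is neutral. With an overall charge of +1 the hafnium centre must be in the +4 oxidation state. Group 4 minus oxidation state 4 gives a d⁰ configuration. A d⁰ ion has no crystal-field stabilisation preference between square planar and tetrahedral, so four ligands adopt the sterically favoured tetrahedral geometry. → tetrahedral.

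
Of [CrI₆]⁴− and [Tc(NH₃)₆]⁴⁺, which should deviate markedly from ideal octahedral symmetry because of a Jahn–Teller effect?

[CrI₆]⁴−: Summing ligand charges against the −4 overall charge gives an oxidation state of +2 for chromium. Cr sits in group 6, so the d-electron count is 6 − 2 = 4. Iodide is a weak-field ligand for a first-row metal, so the complex is high-spin. The t₂g³e_g¹ (high-spin) configuration has an unevenly filled e_g set; the Jahn–Teller theorem predicts a tetragonal distortion (typically axial elongation) to lift the degeneracy.
[Tc(NH₃)₆]⁴⁺: Ligand charges: ammonia is neutral. With an overall charge of +4 the technetium centre must be in the +4 oxidation state. Technetium is a group-7 element; Tc(IV) is therefore d³. The d³ configuration leaves the e_g set evenly filled (or empty) — no strong Jahn–Teller driving force.

[CrI₆]⁴−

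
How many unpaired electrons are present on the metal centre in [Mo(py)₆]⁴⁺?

2

Pyridine is neutral; balancing the +4 overall charge requires Mo(IV).
Molybdenum is a group-6 element; Mo(IV) is therefore d².
In an octahedral field the d² configuration is t₂g²e_g⁰ (only one arrangement possible), giving 2 unpaired electrons.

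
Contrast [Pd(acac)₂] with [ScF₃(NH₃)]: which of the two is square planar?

For [Pd(acac)₂]: Ligand charges: each acetylacetonate is −1. With an overall charge of 0 the palladium centre must be in the +2 oxidation state. Pd sits in group 10, so the d-electron count is 10 − 2 = 8. A 4d d⁸ ion has a large crystal-field splitting; square planar leaves the high-energy d_{x²−y²} orbital empty and maximises CFSE. → square planar.
For [ScF₃(NH₃)]: Each fluoride is −1; ammonia is neutral; balancing the 0 overall charge requires Sc(III). Sc sits in group 3, so the d-electron count is 3 − 3 = 0. A d⁰ ion has no crystal-field stabilisation preference between square planar and tetrahedral, so four ligands adopt the sterically favoured tetrahedral geometry. → tetrahedral.

[Pd(acac)₂]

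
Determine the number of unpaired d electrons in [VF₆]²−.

Summing ligand charges against the −2 overall charge gives an oxidation state of +4 for vanadium.
Group 5 minus oxidation state 4 gives a d¹ configuration.
In an octahedral field the d¹ configuration is t₂g¹e_g⁰ (only one arrangement possible), giving 1 unpaired electron.

1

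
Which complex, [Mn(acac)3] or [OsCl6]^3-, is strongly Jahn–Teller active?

[Mn(acac)3]

[Mn(acac)3]: Summing ligand charges against the 0 overall charge gives an oxidation state of +3 for manganese. Mn sits in group 7, so the d-electron count is 7 − 3 = 4. Acetylacetonate is a weak-field ligand for a first-row metal, so the complex is high-spin. The t₂g³e_g¹ (high-spin) configuration has an unevenly filled e_g set; the Jahn–Teller theorem predicts a tetragonal distortion (typically axial elongation) to lift the degeneracy.
[OsCl6]^3-: Summing ligand charges against the −3 overall charge gives an oxidation state of +3 for osmium. Group 8 minus oxidation state 3 gives a d⁵ configuration. A 5d ion has a large Δₒ and is invariably low-spin. The d⁵ configuration leaves the e_g set evenly filled (or empty) — no strong Jahn–Teller driving force.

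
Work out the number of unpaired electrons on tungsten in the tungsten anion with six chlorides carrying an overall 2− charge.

Summing ligand charges against the −2 overall charge gives an oxidation state of +4 for tungsten.
Group 6 minus oxidation state 4 gives a d² configuration.
In an octahedral field the d² configuration is t₂g²e_g⁰ (only one arrangement possible), giving 2 unpaired electrons.

2 unpaired electrons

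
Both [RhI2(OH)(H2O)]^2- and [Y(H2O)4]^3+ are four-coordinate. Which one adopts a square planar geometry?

For [RhI2(OH)(H2O)]^2-: Each iodide is −1; each hydroxide is −1; water is neutral; balancing the −2 overall charge requires Rh(I). Rh sits in group 9, so the d-electron count is 9 − 1 = 8. A 4d d⁸ ion has a large crystal-field splitting; square planar leaves the high-energy d_{x²−y²} orbital empty and maximises CFSE. → square planar.
For [Y(H2O)4]^3+: Summing ligand charges against the +3 overall charge gives an oxidation state of +3 for yttrium. Y sits in group 3, so the d-electron count is 3 − 3 = 0. A d⁰ ion has no crystal-field stabilisation preference between square planar and tetrahedral, so four ligands adopt the sterically favoured tetrahedral geometry. → tetrahedral.

[RhI2(OH)(H2O)]^2-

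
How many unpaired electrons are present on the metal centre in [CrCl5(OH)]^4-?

Ligand charges: each chloride is −1; each hydroxide is −1. With an overall charge of −4 the chromium centre must be in the +2 oxidation state.
Chromium is a group-6 element; Cr(II) is therefore d⁴.
The spin state decides the count: Chloride and hydroxide are weak-field ligands for a first-row metal, so the complex is high-spin.
An octahedral high-spin d⁴ ion is t₂g³e_g¹, giving 4 unpaired electrons.

4 unpaired electrons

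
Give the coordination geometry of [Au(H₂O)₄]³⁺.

square planar

Water is neutral; balancing the +3 overall charge requires Au(III).
Au sits in group 11, so the d-electron count is 11 − 3 = 8.
With 4 monodentate ligands the coordination number is 4.
A 5d d⁸ ion has a large crystal-field splitting; square planar leaves the high-energy d_{x²−y²} orbital empty and maximises CFSE.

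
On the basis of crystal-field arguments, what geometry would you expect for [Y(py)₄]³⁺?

Summing ligand charges against the +3 overall charge gives an oxidation state of +3 for yttrium.
Group 3 minus oxidation state 3 gives a d⁰ configuration.
With 4 monodentate ligands the coordination number is 4.
A d⁰ ion has no crystal-field stabilisation preference between square planar and tetrahedral, so four ligands adopt the sterically favoured tetrahedral geometry.

tetrahedral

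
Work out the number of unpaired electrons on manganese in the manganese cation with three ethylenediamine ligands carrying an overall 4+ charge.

3 unpaired electrons

Ligand charges: ethylenediamine is neutral. With an overall charge of +4 the manganese centre must be in the +4 oxidation state.
Group 7 minus oxidation state 4 gives a d³ configuration.
Counting donor atoms: 3×ethylenediamine (bidentate) → 6 donors. Coordination number = 6.
In an octahedral field the d³ configuration is t₂g³e_g⁰ (only one arrangement possible), giving 3 unpaired electrons.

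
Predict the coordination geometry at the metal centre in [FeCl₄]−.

Summing ligand charges against the −1 overall charge gives an oxidation state of +3 for iron.
Group 8 minus oxidation state 3 gives a d⁵ configuration.
Coordination number: 4.
Chloride is a weak-field ligand.
A high-spin d⁵ ion has zero CFSE in either geometry, so four ligands adopt the sterically favoured tetrahedral geometry.

tetrahedral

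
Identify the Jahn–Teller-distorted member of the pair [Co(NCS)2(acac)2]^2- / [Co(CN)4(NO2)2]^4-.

[Co(CN)4(NO2)2]^4-

[Co(NCS)2(acac)2]^2-: Summing ligand charges against the −2 overall charge gives an oxidation state of +2 for cobalt. Co sits in group 9, so the d-electron count is 9 − 2 = 7. Acetylacetonate and isothiocyanate are weak-field ligands for a first-row metal, so the complex is high-spin. The d⁷ configuration leaves the e_g set evenly filled (or empty) — no strong Jahn–Teller driving force.
[Co(CN)4(NO2)2]^4-: Ligand charges: each cyanide is −1; each nitro (N-bound nitrite) is −1. With an overall charge of −4 the cobalt centre must be in the +2 oxidation state. Cobalt is a group-9 element; Co(II) is therefore d⁷. Cyanide and nitro (N-bound nitrite) are strong-field ligands (high in the spectrochemical series) for a first-row metal, so the complex is low-spin. The t₂g⁶e_g¹ (low-spin) configuration has an unevenly filled e_g set; the Jahn–Teller theorem predicts a tetragonal distortion (typically axial elongation) to lift the degeneracy.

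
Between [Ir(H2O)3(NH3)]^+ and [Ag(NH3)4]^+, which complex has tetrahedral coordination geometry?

[Ag(NH3)4]^+

For [Ir(H2O)3(NH3)]^+: Ligand charges: water is neutral; ammonia is neutral. With an overall charge of +1 the iridium centre must be in the +1 oxidation state. Iridium is a group-9 element; Ir(I) is therefore d⁸. A 5d d⁸ ion has a large crystal-field splitting; square planar leaves the high-energy d_{x²−y²} orbital empty and maximises CFSE. → square planar.
For [Ag(NH3)4]^+: Ammonia is neutral; balancing the +1 overall charge requires Ag(I). Ag sits in group 11, so the d-electron count is 11 − 1 = 10. A d¹⁰ ion has no crystal-field stabilisation preference between square planar and tetrahedral, so four ligands adopt the sterically favoured tetrahedral geometry. → tetrahedral.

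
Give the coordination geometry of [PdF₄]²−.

Summing ligand charges against the −2 overall charge gives an oxidation state of +2 for palladium.
Palladium is a group-10 element; Pd(II) is therefore d⁸.
With 4 monodentate ligands the coordination number is 4.
A 4d d⁸ ion has a large crystal-field splitting; square planar leaves the high-energy d_{x²−y²} orbital empty and maximises CFSE.

square planar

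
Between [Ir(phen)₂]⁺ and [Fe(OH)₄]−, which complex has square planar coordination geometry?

[Ir(phen)₂]⁺

For [Ir(phen)₂]⁺: 1,10-phenanthroline is neutral; balancing the +1 overall charge requires Ir(I). Group 9 minus oxidation state 1 gives a d⁸ configuration. A 5d d⁸ ion has a large crystal-field splitting; square planar leaves the high-energy d_{x²−y²} orbital empty and maximises CFSE. → square planar.
For [Fe(OH)₄]−: Ligand charges: each hydroxide is −1. With an overall charge of −1 the iron centre must be in the +3 oxidation state. Fe sits in group 8, so the d-electron count is 8 − 3 = 5. A high-spin d⁵ ion has zero CFSE in either geometry, so four ligands adopt the sterically favoured tetrahedral geometry. → tetrahedral.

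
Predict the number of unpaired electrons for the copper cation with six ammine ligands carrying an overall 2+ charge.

Ligand charges: ammonia is neutral. With an overall charge of +2 the copper centre must be in the +2 oxidation state.
Group 11 minus oxidation state 2 gives a d⁹ configuration.
In an octahedral field the d⁹ configuration is t₂g⁶e_g³ (only one arrangement possible), giving 1 unpaired electron.

1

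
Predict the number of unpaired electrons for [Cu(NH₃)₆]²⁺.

Summing ligand charges against the +2 overall charge gives an oxidation state of +2 for copper.
Cu sits in group 11, so the d-electron count is 11 − 2 = 9.
In an octahedral field the d⁹ configuration is t₂g⁶e_g³ (only one arrangement possible), giving 1 unpaired electron.

1 unpaired electron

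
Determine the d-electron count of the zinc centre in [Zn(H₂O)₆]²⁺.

d¹⁰

Summing ligand charges against the +2 overall charge gives an oxidation state of +2 for zinc.
Zn sits in group 12, so the d-electron count is 12 − 2 = 10.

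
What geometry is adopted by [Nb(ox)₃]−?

Each oxalate is −2; balancing the −1 overall charge requires Nb(V).
Niobium is a group-5 element; Nb(V) is therefore d⁰.
Counting donor atoms: 3×oxalate (bidentate) → 6 donors. Coordination number = 6.
Six donors around a single metal centre give an octahedral coordination sphere.

octahedral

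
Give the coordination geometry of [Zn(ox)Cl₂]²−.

Summing ligand charges against the −2 overall charge gives an oxidation state of +2 for zinc.
Zn sits in group 12, so the d-electron count is 12 − 2 = 10.
Counting donor atoms: 1×oxalate (bidentate) → 2 donors; 2×chloride (monodentate) → 2 donors. Coordination number = 4.
A d¹⁰ ion has no crystal-field stabilisation preference between square planar and tetrahedral, so four ligands adopt the sterically favoured tetrahedral geometry.

tetrahedral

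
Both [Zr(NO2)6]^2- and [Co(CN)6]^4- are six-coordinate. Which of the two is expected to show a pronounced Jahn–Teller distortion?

[Zr(NO2)6]^2-: Summing ligand charges against the −2 overall charge gives an oxidation state of +4 for zirconium. Zr sits in group 4, so the d-electron count is 4 − 4 = 0. The d⁰ configuration leaves the e_g set evenly filled (or empty) — no strong Jahn–Teller driving force.
[Co(CN)6]^4-: Summing ligand charges against the −4 overall charge gives an oxidation state of +2 for cobalt. Cobalt is a group-9 element; Co(II) is therefore d⁷. Cyanide is a strong-field ligand (high in the spectrochemical series) for a first-row metal, so the complex is low-spin. The t₂g⁶e_g¹ (low-spin) configuration has an unevenly filled e_g set; the Jahn–Teller theorem predicts a tetragonal distortion (typically axial elongation) to lift the degeneracy.

[Co(CN)6]^4-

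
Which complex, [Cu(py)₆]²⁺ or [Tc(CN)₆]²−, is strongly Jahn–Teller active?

[Cu(py)₆]²⁺

[Cu(py)₆]²⁺: Summing ligand charges against the +2 overall charge gives an oxidation state of +2 for copper. Cu sits in group 11, so the d-electron count is 11 − 2 = 9. The t₂g⁶e_g³ configuration has an unevenly filled e_g set; the Jahn–Teller theorem predicts a tetragonal distortion (typically axial elongation) to lift the degeneracy.
[Tc(CN)₆]²−: Each cyanide is −1; balancing the −2 overall charge requires Tc(IV). Tc sits in group 7, so the d-electron count is 7 − 4 = 3. The d³ configuration leaves the e_g set evenly filled (or empty) — no strong Jahn–Teller driving force.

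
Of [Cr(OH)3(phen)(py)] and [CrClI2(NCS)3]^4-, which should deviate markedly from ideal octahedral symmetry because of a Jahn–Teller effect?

[Cr(OH)3(phen)(py)]: Summing ligand charges against the 0 overall charge gives an oxidation state of +3 for chromium. Cr sits in group 6, so the d-electron count is 6 − 3 = 3. The d³ configuration leaves the e_g set evenly filled (or empty) — no strong Jahn–Teller driving force.
[CrClI2(NCS)3]^4-: Each chloride is −1; each iodide is −1; each isothiocyanate is −1; balancing the −4 overall charge requires Cr(II). Group 6 minus oxidation state 2 gives a d⁴ configuration. Chloride, iodide, and isothiocyanate are weak-field ligands for a first-row metal, so the complex is high-spin. The t₂g³e_g¹ (high-spin) configuration has an unevenly filled e_g set; the Jahn–Teller theorem predicts a tetragonal distortion (typically axial elongation) to lift the degeneracy.

[CrClI2(NCS)3]^4-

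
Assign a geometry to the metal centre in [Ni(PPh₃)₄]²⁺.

Ligand charges: triphenylphosphine is neutral. With an overall charge of +2 the nickel centre must be in the +2 oxidation state.
Nickel is a group-10 element; Ni(II) is therefore d⁸.
Coordination number: 4.
Triphenylphosphine is a strong-field ligand (high in the spectrochemical series).
A 3d d⁸ ion with strong-field ligands gains enough CFSE to favour square planar over tetrahedral.

square planar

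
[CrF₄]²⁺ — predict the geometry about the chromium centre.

tetrahedral

Each fluoride is −1; balancing the +2 overall charge requires Cr(VI).
Cr sits in group 6, so the d-electron count is 6 − 6 = 0.
Coordination number: 4.
A d⁰ ion has no crystal-field stabilisation preference between square planar and tetrahedral, so four ligands adopt the sterically favoured tetrahedral geometry.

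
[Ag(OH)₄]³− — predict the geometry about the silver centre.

Each hydroxide is −1; balancing the −3 overall charge requires Ag(I).
Group 11 minus oxidation state 1 gives a d¹⁰ configuration.
Coordination number: 4.
A d¹⁰ ion has no crystal-field stabilisation preference between square planar and tetrahedral, so four ligands adopt the sterically favoured tetrahedral geometry.

tetrahedral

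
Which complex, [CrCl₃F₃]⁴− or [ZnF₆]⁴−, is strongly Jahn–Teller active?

[CrCl₃F₃]⁴−: Ligand charges: each chloride is −1; each fluoride is −1. With an overall charge of −4 the chromium centre must be in the +2 oxidation state. Chromium is a group-6 element; Cr(II) is therefore d⁴. Chloride and fluoride are weak-field ligands for a first-row metal, so the complex is high-spin. The t₂g³e_g¹ (high-spin) configuration has an unevenly filled e_g set; the Jahn–Teller theorem predicts a tetragonal distortion (typically axial elongation) to lift the degeneracy.
[ZnF₆]⁴−: Ligand charges: each fluoride is −1. With an overall charge of −4 the zinc centre must be in the +2 oxidation state. Zn sits in group 12, so the d-electron count is 12 − 2 = 10. The d¹⁰ configuration leaves the e_g set evenly filled (or empty) — no strong Jahn–Teller driving force.

[CrCl₃F₃]⁴−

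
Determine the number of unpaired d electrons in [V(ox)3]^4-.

3 unpaired electrons

Each oxalate is −2; balancing the −4 overall charge requires V(II).
Vanadium is a group-5 element; V(II) is therefore d³.
Counting donor atoms: 3×oxalate (bidentate) → 6 donors. Coordination number = 6.
In an octahedral field the d³ configuration is t₂g³e_g⁰ (only one arrangement possible), giving 3 unpaired electrons.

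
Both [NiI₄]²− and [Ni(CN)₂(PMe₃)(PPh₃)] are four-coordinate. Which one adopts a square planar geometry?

[Ni(CN)₂(PMe₃)(PPh₃)]

For [NiI₄]²−: Ligand charges: each iodide is −1. With an overall charge of −2 the nickel centre must be in the +2 oxidation state. Ni sits in group 10, so the d-electron count is 10 − 2 = 8. Iodide is a weak-field ligand. With weak-field ligands the CFSE gain from square planar is small, so a 3d d⁸ ion takes the sterically preferred tetrahedral geometry. → tetrahedral.
For [Ni(CN)₂(PMe₃)(PPh₃)]: Ligand charges: each cyanide is −1; trimethylphosphine is neutral; triphenylphosphine is neutral. With an overall charge of 0 the nickel centre must be in the +2 oxidation state. Nickel is a group-10 element; Ni(II) is therefore d⁸. Cyanide, trimethylphosphine, and triphenylphosphine are strong-field ligands (high in the spectrochemical series). A 3d d⁸ ion with strong-field ligands gains enough CFSE to favour square planar over tetrahedral. → square planar.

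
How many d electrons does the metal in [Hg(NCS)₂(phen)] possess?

Summing ligand charges against the 0 overall charge gives an oxidation state of +2 for mercury.
Mercury is a group-12 element; Hg(II) is therefore d¹⁰.

d¹⁰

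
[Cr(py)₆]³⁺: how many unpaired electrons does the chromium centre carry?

3 unpaired electrons

Pyridine is neutral; balancing the +3 overall charge requires Cr(III).
Group 6 minus oxidation state 3 gives a d³ configuration.
In an octahedral field the d³ configuration is t₂g³e_g⁰ (only one arrangement possible), giving 3 unpaired electrons.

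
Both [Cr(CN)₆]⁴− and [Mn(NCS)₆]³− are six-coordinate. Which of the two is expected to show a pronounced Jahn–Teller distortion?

[Mn(NCS)₆]³−

[Cr(CN)₆]⁴−: Ligand charges: each cyanide is −1. With an overall charge of −4 the chromium centre must be in the +2 oxidation state. Cr sits in group 6, so the d-electron count is 6 − 2 = 4. Cyanide is a strong-field ligand (high in the spectrochemical series) for a first-row metal, so the complex is low-spin. The d⁴ configuration leaves the e_g set evenly filled (or empty) — no strong Jahn–Teller driving force.
[Mn(NCS)₆]³−: Each isothiocyanate is −1; balancing the −3 overall charge requires Mn(III). Mn sits in group 7, so the d-electron count is 7 − 3 = 4. Isothiocyanate is a weak-field ligand for a first-row metal, so the complex is high-spin. The t₂g³e_g¹ (high-spin) configuration has an unevenly filled e_g set; the Jahn–Teller theorem predicts a tetragonal distortion (typically axial elongation) to lift the degeneracy.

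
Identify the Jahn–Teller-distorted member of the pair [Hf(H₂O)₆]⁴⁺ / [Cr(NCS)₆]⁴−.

[Cr(NCS)₆]⁴−

[Hf(H₂O)₆]⁴⁺: Water is neutral; balancing the +4 overall charge requires Hf(IV). Hf sits in group 4, so the d-electron count is 4 − 4 = 0. The d⁰ configuration leaves the e_g set evenly filled (or empty) — no strong Jahn–Teller driving force.
[Cr(NCS)₆]⁴−: Summing ligand charges against the −4 overall charge gives an oxidation state of +2 for chromium. Chromium is a group-6 element; Cr(II) is therefore d⁴. Isothiocyanate is a weak-field ligand for a first-row metal, so the complex is high-spin. The t₂g³e_g¹ (high-spin) configuration has an unevenly filled e_g set; the Jahn–Teller theorem predicts a tetragonal distortion (typically axial elongation) to lift the degeneracy.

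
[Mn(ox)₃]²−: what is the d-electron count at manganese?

d3

Ligand charges: each oxalate is −2. With an overall charge of −2 the manganese centre must be in the +4 oxidation state.
Group 7 minus oxidation state 4 gives a d³ configuration.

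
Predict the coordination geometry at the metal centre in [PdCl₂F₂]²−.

square planar

Summing ligand charges against the −2 overall charge gives an oxidation state of +2 for palladium.
Pd sits in group 10, so the d-electron count is 10 − 2 = 8.
With 4 monodentate ligands the coordination number is 4.
A 4d d⁸ ion has a large crystal-field splitting; square planar leaves the high-energy d_{x²−y²} orbital empty and maximises CFSE.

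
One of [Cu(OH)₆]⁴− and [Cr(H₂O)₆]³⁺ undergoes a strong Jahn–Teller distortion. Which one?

[Cu(OH)₆]⁴−: Summing ligand charges against the −4 overall charge gives an oxidation state of +2 for copper. Cu sits in group 11, so the d-electron count is 11 − 2 = 9. The t₂g⁶e_g³ configuration has an unevenly filled e_g set; the Jahn–Teller theorem predicts a tetragonal distortion (typically axial elongation) to lift the degeneracy.
[Cr(H₂O)₆]³⁺: Summing ligand charges against the +3 overall charge gives an oxidation state of +3 for chromium. Group 6 minus oxidation state 3 gives a d³ configuration. The d³ configuration leaves the e_g set evenly filled (or empty) — no strong Jahn–Teller driving force.

[Cu(OH)₆]⁴−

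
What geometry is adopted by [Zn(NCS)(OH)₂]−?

trigonal planar

Each isothiocyanate is −1; each hydroxide is −1; balancing the −1 overall charge requires Zn(II).
Zinc is a group-12 element; Zn(II) is therefore d¹⁰.
With 3 monodentate ligands the coordination number is 3.
Three ligands around a d¹⁰ centre minimise repulsion in a trigonal-planar arrangement.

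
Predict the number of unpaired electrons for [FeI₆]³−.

5 unpaired electrons

Ligand charges: each iodide is −1. With an overall charge of −3 the iron centre must be in the +3 oxidation state.
Iron is a group-8 element; Fe(III) is therefore d⁵.
The spin state decides the count: Iodide is a weak-field ligand for a first-row metal, so the complex is high-spin.
An octahedral high-spin d⁵ ion is t₂g³e_g², giving 5 unpaired electrons.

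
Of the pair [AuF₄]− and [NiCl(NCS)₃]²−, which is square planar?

For [AuF₄]−: Each fluoride is −1; balancing the −1 overall charge requires Au(III). Gold is a group-11 element; Au(III) is therefore d⁸. A 5d d⁸ ion has a large crystal-field splitting; square planar leaves the high-energy d_{x²−y²} orbital empty and maximises CFSE. → square planar.
For [NiCl(NCS)₃]²−: Each chloride is −1; each isothiocyanate is −1; balancing the −2 overall charge requires Ni(II). Group 10 minus oxidation state 2 gives a d⁸ configuration. Chloride and isothiocyanate are weak-field ligands. With weak-field ligands the CFSE gain from square planar is small, so a 3d d⁸ ion takes the sterically preferred tetrahedral geometry. → tetrahedral.

[AuF₄]−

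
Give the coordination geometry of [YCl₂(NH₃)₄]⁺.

Each chloride is −1; ammonia is neutral; balancing the +1 overall charge requires Y(III).
Yttrium is a group-3 element; Y(III) is therefore d⁰.
Coordination number: 6.
Six donors around a single metal centre give an octahedral coordination sphere.

octahedral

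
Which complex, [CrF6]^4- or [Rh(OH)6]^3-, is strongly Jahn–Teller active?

[CrF6]^4-: Summing ligand charges against the −4 overall charge gives an oxidation state of +2 for chromium. Cr sits in group 6, so the d-electron count is 6 − 2 = 4. Fluoride is a weak-field ligand for a first-row metal, so the complex is high-spin. The t₂g³e_g¹ (high-spin) configuration has an unevenly filled e_g set; the Jahn–Teller theorem predicts a tetragonal distortion (typically axial elongation) to lift the degeneracy.
[Rh(OH)6]^3-: Ligand charges: each hydroxide is −1. With an overall charge of −3 the rhodium centre must be in the +3 oxidation state. Rhodium is a group-9 element; Rh(III) is therefore d⁶. A 4d ion has a large Δₒ and is invariably low-spin. The d⁶ configuration leaves the e_g set evenly filled (or empty) — no strong Jahn–Teller driving force.

[CrF6]^4-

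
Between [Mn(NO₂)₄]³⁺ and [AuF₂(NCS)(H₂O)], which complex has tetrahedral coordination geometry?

For [Mn(NO₂)₄]³⁺: Ligand charges: each nitro (N-bound nitrite) is −1. With an overall charge of +3 the manganese centre must be in the +7 oxidation state. Mn sits in group 7, so the d-electron count is 7 − 7 = 0. A d⁰ ion has no crystal-field stabilisation preference between square planar and tetrahedral, so four ligands adopt the sterically favoured tetrahedral geometry. → tetrahedral.
For [AuF₂(NCS)(H₂O)]: Ligand charges: each fluoride is −1; each isothiocyanate is −1; water is neutral. With an overall charge of 0 the gold centre must be in the +3 oxidation state. Au sits in group 11, so the d-electron count is 11 − 3 = 8. A 5d d⁸ ion has a large crystal-field splitting; square planar leaves the high-energy d_{x²−y²} orbital empty and maximises CFSE. → square planar.

[Mn(NO₂)₄]³⁺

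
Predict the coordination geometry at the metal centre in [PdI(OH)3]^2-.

Summing ligand charges against the −2 overall charge gives an oxidation state of +2 for palladium.
Group 10 minus oxidation state 2 gives a d⁸ configuration.
With 4 monodentate ligands the coordination number is 4.
A 4d d⁸ ion has a large crystal-field splitting; square planar leaves the high-energy d_{x²−y²} orbital empty and maximises CFSE.

square planar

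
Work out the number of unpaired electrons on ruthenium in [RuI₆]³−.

Each iodide is −1; balancing the −3 overall charge requires Ru(III).
Ru sits in group 8, so the d-electron count is 8 − 3 = 5.
The spin state decides the count: a 4d ion has a large Δₒ and is invariably low-spin.
An octahedral low-spin d⁵ ion is t₂g⁵e_g⁰, giving 1 unpaired electron.

1 unpaired electron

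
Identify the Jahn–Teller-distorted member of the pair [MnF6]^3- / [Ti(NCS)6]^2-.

[MnF6]^3-

[MnF6]^3-: Each fluoride is −1; balancing the −3 overall charge requires Mn(III). Group 7 minus oxidation state 3 gives a d⁴ configuration. Fluoride is a weak-field ligand for a first-row metal, so the complex is high-spin. The t₂g³e_g¹ (high-spin) configuration has an unevenly filled e_g set; the Jahn–Teller theorem predicts a tetragonal distortion (typically axial elongation) to lift the degeneracy.
[Ti(NCS)6]^2-: Ligand charges: each isothiocyanate is −1. With an overall charge of −2 the titanium centre must be in the +4 oxidation state. Titanium is a group-4 element; Ti(IV) is therefore d⁰. The d⁰ configuration leaves the e_g set evenly filled (or empty) — no strong Jahn–Teller driving force.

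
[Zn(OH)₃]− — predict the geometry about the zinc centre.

Ligand charges: each hydroxide is −1. With an overall charge of −1 the zinc centre must be in the +2 oxidation state.
Zn sits in group 12, so the d-electron count is 12 − 2 = 10.
With 3 monodentate ligands the coordination number is 3.
Three ligands around a d¹⁰ centre minimise repulsion in a trigonal-planar arrangement.

trigonal planar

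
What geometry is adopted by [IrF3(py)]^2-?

square planar

Ligand charges: each fluoride is −1; pyridine is neutral. With an overall charge of −2 the iridium centre must be in the +1 oxidation state.
Ir sits in group 9, so the d-electron count is 9 − 1 = 8.
Coordination number: 4.
A 5d d⁸ ion has a large crystal-field splitting; square planar leaves the high-energy d_{x²−y²} orbital empty and maximises CFSE.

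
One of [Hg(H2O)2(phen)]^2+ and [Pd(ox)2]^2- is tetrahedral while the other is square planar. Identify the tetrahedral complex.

[Hg(H2O)2(phen)]^2+

For [Hg(H2O)2(phen)]^2+: Summing ligand charges against the +2 overall charge gives an oxidation state of +2 for mercury. Group 12 minus oxidation state 2 gives a d¹⁰ configuration. A d¹⁰ ion has no crystal-field stabilisation preference between square planar and tetrahedral, so four ligands adopt the sterically favoured tetrahedral geometry. → tetrahedral.
For [Pd(ox)2]^2-: Each oxalate is −2; balancing the −2 overall charge requires Pd(II). Pd sits in group 10, so the d-electron count is 10 − 2 = 8. A 4d d⁸ ion has a large crystal-field splitting; square planar leaves the high-energy d_{x²−y²} orbital empty and maximises CFSE. → square planar.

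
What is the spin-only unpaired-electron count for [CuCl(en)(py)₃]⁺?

Summing ligand charges against the +1 overall charge gives an oxidation state of +2 for copper.
Cu sits in group 11, so the d-electron count is 11 − 2 = 9.
Counting donor atoms: 1×chloride (monodentate) → 1 donor; 1×ethylenediamine (bidentate) → 2 donors; 3×pyridine (monodentate) → 3 donors. Coordination number = 6.
In an octahedral field the d⁹ configuration is t₂g⁶e_g³ (only one arrangement possible), giving 1 unpaired electron.

1 unpaired electron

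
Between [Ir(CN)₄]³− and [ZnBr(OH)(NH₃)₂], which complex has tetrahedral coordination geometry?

For [Ir(CN)₄]³−: Ligand charges: each cyanide is −1. With an overall charge of −3 the iridium centre must be in the +1 oxidation state. Ir sits in group 9, so the d-electron count is 9 − 1 = 8. A 5d d⁸ ion has a large crystal-field splitting; square planar leaves the high-energy d_{x²−y²} orbital empty and maximises CFSE. → square planar.
For [ZnBr(OH)(NH₃)₂]: Each bromide is −1; each hydroxide is −1; ammonia is neutral; balancing the 0 overall charge requires Zn(II). Zinc is a group-12 element; Zn(II) is therefore d¹⁰. A d¹⁰ ion has no crystal-field stabilisation preference between square planar and tetrahedral, so four ligands adopt the sterically favoured tetrahedral geometry. → tetrahedral.

[ZnBr(OH)(NH₃)₂]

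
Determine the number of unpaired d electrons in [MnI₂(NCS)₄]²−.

3 unpaired electrons

Ligand charges: each iodide is −1; each isothiocyanate is −1. With an overall charge of −2 the manganese centre must be in the +4 oxidation state.
Manganese is a group-7 element; Mn(IV) is therefore d³.
In an octahedral field the d³ configuration is t₂g³e_g⁰ (only one arrangement possible), giving 3 unpaired electrons.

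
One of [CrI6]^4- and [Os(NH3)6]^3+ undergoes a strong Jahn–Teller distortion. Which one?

[CrI6]^4-

[CrI6]^4-: Each iodide is −1; balancing the −4 overall charge requires Cr(II). Chromium is a group-6 element; Cr(II) is therefore d⁴. Iodide is a weak-field ligand for a first-row metal, so the complex is high-spin. The t₂g³e_g¹ (high-spin) configuration has an unevenly filled e_g set; the Jahn–Teller theorem predicts a tetragonal distortion (typically axial elongation) to lift the degeneracy.
[Os(NH3)6]^3+: Ligand charges: ammonia is neutral. With an overall charge of +3 the osmium centre must be in the +3 oxidation state. Group 8 minus oxidation state 3 gives a d⁵ configuration. A 5d ion has a large Δₒ and is invariably low-spin. The d⁵ configuration leaves the e_g set evenly filled (or empty) — no strong Jahn–Teller driving force.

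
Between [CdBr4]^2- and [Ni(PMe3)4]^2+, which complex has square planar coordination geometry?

For [CdBr4]^2-: Each bromide is −1; balancing the −2 overall charge requires Cd(II). Cd sits in group 12, so the d-electron count is 12 − 2 = 10. A d¹⁰ ion has no crystal-field stabilisation preference between square planar and tetrahedral, so four ligands adopt the sterically favoured tetrahedral geometry. → tetrahedral.
For [Ni(PMe3)4]^2+: Ligand charges: trimethylphosphine is neutral. With an overall charge of +2 the nickel centre must be in the +2 oxidation state. Ni sits in group 10, so the d-electron count is 10 − 2 = 8. Trimethylphosphine is a strong-field ligand (high in the spectrochemical series). A 3d d⁸ ion with strong-field ligands gains enough CFSE to favour square planar over tetrahedral. → square planar.

[Ni(PMe3)4]^2+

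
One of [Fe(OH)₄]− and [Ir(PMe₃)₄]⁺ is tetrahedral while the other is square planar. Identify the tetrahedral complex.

[Fe(OH)₄]−

For [Fe(OH)₄]−: Summing ligand charges against the −1 overall charge gives an oxidation state of +3 for iron. Group 8 minus oxidation state 3 gives a d⁵ configuration. A high-spin d⁵ ion has zero CFSE in either geometry, so four ligands adopt the sterically favoured tetrahedral geometry. → tetrahedral.
For [Ir(PMe₃)₄]⁺: Summing ligand charges against the +1 overall charge gives an oxidation state of +1 for iridium. Ir sits in group 9, so the d-electron count is 9 − 1 = 8. A 5d d⁸ ion has a large crystal-field splitting; square planar leaves the high-energy d_{x²−y²} orbital empty and maximises CFSE. → square planar.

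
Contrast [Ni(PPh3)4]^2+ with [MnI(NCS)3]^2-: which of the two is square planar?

[Ni(PPh3)4]^2+

For [Ni(PPh3)4]^2+: Ligand charges: triphenylphosphine is neutral. With an overall charge of +2 the nickel centre must be in the +2 oxidation state. Group 10 minus oxidation state 2 gives a d⁸ configuration. Triphenylphosphine is a strong-field ligand (high in the spectrochemical series). A 3d d⁸ ion with strong-field ligands gains enough CFSE to favour square planar over tetrahedral. → square planar.
For [MnI(NCS)3]^2-: Each iodide is −1; each isothiocyanate is −1; balancing the −2 overall charge requires Mn(II). Group 7 minus oxidation state 2 gives a d⁵ configuration. A high-spin d⁵ ion has zero CFSE in either geometry, so four ligands adopt the sterically favoured tetrahedral geometry. → tetrahedral.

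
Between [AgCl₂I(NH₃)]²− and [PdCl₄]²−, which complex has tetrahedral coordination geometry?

[AgCl₂I(NH₃)]²−

For [AgCl₂I(NH₃)]²−: Ligand charges: each chloride is −1; each iodide is −1; ammonia is neutral. With an overall charge of −2 the silver centre must be in the +1 oxidation state. Silver is a group-11 element; Ag(I) is therefore d¹⁰. A d¹⁰ ion has no crystal-field stabilisation preference between square planar and tetrahedral, so four ligands adopt the sterically favoured tetrahedral geometry. → tetrahedral.
For [PdCl₄]²−: Summing ligand charges against the −2 overall charge gives an oxidation state of +2 for palladium. Pd sits in group 10, so the d-electron count is 10 − 2 = 8. A 4d d⁸ ion has a large crystal-field splitting; square planar leaves the high-energy d_{x²−y²} orbital empty and maximises CFSE. → square planar.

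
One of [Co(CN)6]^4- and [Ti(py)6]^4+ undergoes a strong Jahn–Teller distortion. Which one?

[Co(CN)6]^4-: Each cyanide is −1; balancing the −4 overall charge requires Co(II). Group 9 minus oxidation state 2 gives a d⁷ configuration. Cyanide is a strong-field ligand (high in the spectrochemical series) for a first-row metal, so the complex is low-spin. The t₂g⁶e_g¹ (low-spin) configuration has an unevenly filled e_g set; the Jahn–Teller theorem predicts a tetragonal distortion (typically axial elongation) to lift the degeneracy.
[Ti(py)6]^4+: Pyridine is neutral; balancing the +4 overall charge requires Ti(IV). Group 4 minus oxidation state 4 gives a d⁰ configuration. The d⁰ configuration leaves the e_g set evenly filled (or empty) — no strong Jahn–Teller driving force.

[Co(CN)6]^4-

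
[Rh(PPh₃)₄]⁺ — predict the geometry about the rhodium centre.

Triphenylphosphine is neutral; balancing the +1 overall charge requires Rh(I).
Rhodium is a group-9 element; Rh(I) is therefore d⁸.
With 4 monodentate ligands the coordination number is 4.
A 4d d⁸ ion has a large crystal-field splitting; square planar leaves the high-energy d_{x²−y²} orbital empty and maximises CFSE.

square planar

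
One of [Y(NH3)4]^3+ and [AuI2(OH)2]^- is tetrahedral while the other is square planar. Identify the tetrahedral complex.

For [Y(NH3)4]^3+: Ligand charges: ammonia is neutral. With an overall charge of +3 the yttrium centre must be in the +3 oxidation state. Yttrium is a group-3 element; Y(III) is therefore d⁰. A d⁰ ion has no crystal-field stabilisation preference between square planar and tetrahedral, so four ligands adopt the sterically favoured tetrahedral geometry. → tetrahedral.
For [AuI2(OH)2]^-: Each iodide is −1; each hydroxide is −1; balancing the −1 overall charge requires Au(III). Gold is a group-11 element; Au(III) is therefore d⁸. A 5d d⁸ ion has a large crystal-field splitting; square planar leaves the high-energy d_{x²−y²} orbital empty and maximises CFSE. → square planar.

[Y(NH3)4]^3+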